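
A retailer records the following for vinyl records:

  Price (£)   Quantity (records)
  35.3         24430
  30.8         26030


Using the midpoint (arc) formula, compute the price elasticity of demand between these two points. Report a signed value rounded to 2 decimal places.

-0.47

%ΔQ = (26030 − 24430) / [(24430 + 26030)/2] = 1600/25230 = 0.063416…
%ΔP = (30.8 − 35.3) / [(35.3 + 30.8)/2] = -4.5/33.05 = -0.136157…
Arc Ed = %ΔQ / %ΔP = (1600/25230) / (-4.5/33.05) = -0.4657…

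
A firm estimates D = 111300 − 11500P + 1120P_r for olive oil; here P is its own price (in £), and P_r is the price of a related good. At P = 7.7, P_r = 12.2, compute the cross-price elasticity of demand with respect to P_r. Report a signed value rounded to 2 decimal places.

At the given values, D = 111300 − 11500(7.7) + 1120(12.2) = 36414.
∂D/∂P_r = 1120.
E = (1120) × (12.2/36414) = 0.3752…

0.38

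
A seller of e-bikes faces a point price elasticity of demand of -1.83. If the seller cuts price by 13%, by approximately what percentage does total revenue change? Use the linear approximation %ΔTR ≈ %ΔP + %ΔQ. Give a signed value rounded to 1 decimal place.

+10.8%

%ΔQ ≈ Ed × %ΔP = (-1.83) × (-13%) = +23.7900%
%ΔTR ≈ %ΔP + %ΔQ = (-13%) + (+23.7900%) = +10.7900%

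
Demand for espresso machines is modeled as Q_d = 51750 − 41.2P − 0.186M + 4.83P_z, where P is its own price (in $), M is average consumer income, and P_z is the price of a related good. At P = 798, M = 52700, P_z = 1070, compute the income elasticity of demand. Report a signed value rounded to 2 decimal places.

At the given values, Q_d = 51750 − 41.2(798) − 0.186(52700) + 4.83(1070) = 14238.3.
∂Q_d/∂M = -0.186.
E = (-0.186) × (52700/14238.3) = -0.6884…

-0.69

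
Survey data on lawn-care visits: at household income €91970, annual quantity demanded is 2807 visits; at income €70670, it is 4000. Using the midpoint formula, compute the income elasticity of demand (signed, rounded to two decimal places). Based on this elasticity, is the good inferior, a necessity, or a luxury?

%ΔQ = (4000 − 2807)/[( 2807 + 4000)/2] = 1193/3403.5 = 0.350521…
%ΔIncome = (70670 − 91970)/[( 91970 + 70670)/2] = -21300/81320 = -0.261928…
E_income = (1193/3403.5) / (-21300/81320) = -1.3382…
E_income < 0 ⇒ inferior good.

-1.34; inferior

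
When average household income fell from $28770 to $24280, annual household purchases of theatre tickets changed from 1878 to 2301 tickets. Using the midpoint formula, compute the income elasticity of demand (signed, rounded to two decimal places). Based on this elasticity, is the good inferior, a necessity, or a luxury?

%ΔQ = (2301 − 1878)/[( 1878 + 2301)/2] = 423/2089.5 = 0.202440…
%ΔIncome = (24280 − 28770)/[( 28770 + 24280)/2] = -4490/26525 = -0.169274…
E_income = (423/2089.5) / (-4490/26525) = -1.1959…
E_income < 0 ⇒ inferior good.

-1.20; inferior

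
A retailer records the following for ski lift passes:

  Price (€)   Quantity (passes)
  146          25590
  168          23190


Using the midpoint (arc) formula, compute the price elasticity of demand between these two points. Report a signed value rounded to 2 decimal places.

-0.70

%ΔQ = (23190 − 25590) / [(25590 + 23190)/2] = -2400/24390 = -0.098400…
%ΔP = (168 − 146) / [(146 + 168)/2] = 22/157 = 0.140127…
Arc Ed = %ΔQ / %ΔP = (-2400/24390) / (22/157) = -0.7022…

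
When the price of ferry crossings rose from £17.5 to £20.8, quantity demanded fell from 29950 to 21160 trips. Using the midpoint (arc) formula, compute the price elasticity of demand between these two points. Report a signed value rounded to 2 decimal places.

%ΔQ = (21160 − 29950) / [(29950 + 21160)/2] = -8790/25555 = -0.343963…
%ΔP = (20.8 − 17.5) / [(17.5 + 20.8)/2] = 3.3/19.15 = 0.172323…
Arc Ed = %ΔQ / %ΔP = (-8790/25555) / (3.3/19.15) = -1.9960…

-2.00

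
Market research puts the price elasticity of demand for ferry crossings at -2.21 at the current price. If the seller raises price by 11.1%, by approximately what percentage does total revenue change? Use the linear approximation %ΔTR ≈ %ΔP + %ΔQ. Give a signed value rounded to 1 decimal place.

%ΔQ ≈ Ed × %ΔP = (-2.21) × (+11.1%) = -24.5310%
%ΔTR ≈ %ΔP + %ΔQ = (+11.1%) + (-24.5310%) = -13.4310%

-13.4%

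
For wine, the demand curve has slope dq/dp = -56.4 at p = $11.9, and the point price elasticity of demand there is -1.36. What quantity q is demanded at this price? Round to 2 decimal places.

493.50

Ed = (dq/dp)·(p/q) ⇒ q = (dq/dp)·p/Ed = (-56.4)·11.9/(-1.36) = 493.5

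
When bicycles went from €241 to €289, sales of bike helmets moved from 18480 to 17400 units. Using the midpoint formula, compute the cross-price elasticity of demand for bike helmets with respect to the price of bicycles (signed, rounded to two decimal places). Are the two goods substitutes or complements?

-0.33; complements

%ΔQ_{bike helmets} = (17400 − 18480)/avg = -1080/17940 = -0.060200…
%ΔP_{bicycles} = (289 − 241)/avg = 48/265 = 0.181132…
E_cross = (-1080/17940) / (48/265) = -0.3323…
E_cross < 0 ⇒ the goods are complements.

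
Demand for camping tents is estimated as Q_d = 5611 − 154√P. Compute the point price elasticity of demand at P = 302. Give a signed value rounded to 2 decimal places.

dQ_d/dP = −154/(2√P) = -4.43085. At P = 302, Q_d = 2934.77.
Ed = (dQ_d/dP)·(P/Q_d) = (-4.43085) × (302/2934.77) = -0.4559…

-0.46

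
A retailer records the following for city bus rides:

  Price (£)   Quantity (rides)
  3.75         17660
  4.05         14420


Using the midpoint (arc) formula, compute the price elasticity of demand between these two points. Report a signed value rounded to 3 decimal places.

%ΔQ = (14420 − 17660) / [(17660 + 14420)/2] = -3240/16040 = -0.201995…
%ΔP = (4.05 − 3.75) / [(3.75 + 4.05)/2] = 0.3/3.9 = 0.076923…
Arc Ed = %ΔQ / %ΔP = (-3240/16040) / (0.3/3.9) = -2.62593…

-2.626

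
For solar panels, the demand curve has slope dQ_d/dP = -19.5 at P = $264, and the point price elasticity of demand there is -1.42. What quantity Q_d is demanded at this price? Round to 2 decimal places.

Ed = (dQ_d/dP)·(P/Q_d) ⇒ Q_d = (dQ_d/dP)·P/Ed = (-19.5)·264/(-1.42) = 3625.3521…

3625.35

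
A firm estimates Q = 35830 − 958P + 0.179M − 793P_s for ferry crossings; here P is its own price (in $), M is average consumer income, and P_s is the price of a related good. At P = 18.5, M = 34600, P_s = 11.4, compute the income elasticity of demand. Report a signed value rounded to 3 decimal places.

At the given values, Q = 35830 − 958(18.5) + 0.179(34600) − 793(11.4) = 15260.2.
∂Q/∂M = 0.179.
E = (0.179) × (34600/15260.2) = 0.40585…

0.406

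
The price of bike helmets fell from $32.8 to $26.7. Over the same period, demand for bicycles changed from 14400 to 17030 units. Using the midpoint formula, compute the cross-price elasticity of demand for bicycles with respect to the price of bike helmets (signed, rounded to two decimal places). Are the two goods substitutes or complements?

%ΔQ_{bicycles} = (17030 − 14400)/avg = 2630/15715 = 0.167356…
%ΔP_{bike helmets} = (26.7 − 32.8)/avg = -6.1/29.75 = -0.205042…
E_cross = (2630/15715) / (-6.1/29.75) = -0.8162…
E_cross < 0 ⇒ the goods are complements.

-0.82; complements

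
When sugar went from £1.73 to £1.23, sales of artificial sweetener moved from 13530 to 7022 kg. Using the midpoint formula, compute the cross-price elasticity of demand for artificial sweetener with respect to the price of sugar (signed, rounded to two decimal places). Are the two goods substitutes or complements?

%ΔQ_{artificial sweetener} = (7022 − 13530)/avg = -6508/10276 = -0.633320…
%ΔP_{sugar} = (1.23 − 1.73)/avg = -0.5/1.48 = -0.337837…
E_cross = (-6508/10276) / (-0.5/1.48) = 1.8746…
E_cross > 0 ⇒ the goods are substitutes.

1.87; substitutes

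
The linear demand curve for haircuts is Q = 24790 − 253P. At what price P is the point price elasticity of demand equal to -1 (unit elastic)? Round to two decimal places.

Ed = −253P/(24790 − 253P). Set this equal to -1:
253P = 1·(24790 − 253P) ⇒ 253P(1 + 1) = 1·24790
P = 1·24790 / (253·2) = 48.9920…

48.99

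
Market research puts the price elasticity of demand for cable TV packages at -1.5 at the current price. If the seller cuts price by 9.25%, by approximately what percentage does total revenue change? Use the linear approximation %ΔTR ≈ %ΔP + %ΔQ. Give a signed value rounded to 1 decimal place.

+4.6%

%ΔQ ≈ Ed × %ΔP = (-1.5) × (-9.25%) = +13.8750%
%ΔTR ≈ %ΔP + %ΔQ = (-9.25%) + (+13.8750%) = +4.6250%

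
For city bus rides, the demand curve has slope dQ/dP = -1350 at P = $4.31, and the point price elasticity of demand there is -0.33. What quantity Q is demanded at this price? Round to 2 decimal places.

Ed = (dQ/dP)·(P/Q) ⇒ Q = (dQ/dP)·P/Ed = (-1350)·4.31/(-0.33) = 17631.8181…

17631.82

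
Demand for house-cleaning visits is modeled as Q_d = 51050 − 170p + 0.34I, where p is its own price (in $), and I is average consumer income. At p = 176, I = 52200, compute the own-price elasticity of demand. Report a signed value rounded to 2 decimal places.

-0.77

At the given values, Q_d = 51050 − 170(176) + 0.34(52200) = 38878.
∂Q_d/∂p = −170.
E = (-170) × (176/38878) = -0.7695…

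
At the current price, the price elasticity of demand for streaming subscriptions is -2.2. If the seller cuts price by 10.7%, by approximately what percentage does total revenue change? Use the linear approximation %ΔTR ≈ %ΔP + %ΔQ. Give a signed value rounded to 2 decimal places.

%ΔQ ≈ Ed × %ΔP = (-2.2) × (-10.7%) = +23.5400%
%ΔTR ≈ %ΔP + %ΔQ = (-10.7%) + (+23.5400%) = +12.8400%

+12.84%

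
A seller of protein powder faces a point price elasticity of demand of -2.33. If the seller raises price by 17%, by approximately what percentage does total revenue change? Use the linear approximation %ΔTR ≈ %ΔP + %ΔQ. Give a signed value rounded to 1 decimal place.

-22.6%

%ΔQ ≈ Ed × %ΔP = (-2.33) × (+17%) = -39.6100%
%ΔTR ≈ %ΔP + %ΔQ = (+17%) + (-39.6100%) = -22.6100%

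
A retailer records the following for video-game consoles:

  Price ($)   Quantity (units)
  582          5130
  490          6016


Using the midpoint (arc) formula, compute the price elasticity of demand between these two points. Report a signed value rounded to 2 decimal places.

%ΔQ = (6016 − 5130) / [(5130 + 6016)/2] = 886/5573 = 0.158980…
%ΔP = (490 − 582) / [(582 + 490)/2] = -92/536 = -0.171641…
Arc Ed = %ΔQ / %ΔP = (886/5573) / (-92/536) = -0.9262…

-0.93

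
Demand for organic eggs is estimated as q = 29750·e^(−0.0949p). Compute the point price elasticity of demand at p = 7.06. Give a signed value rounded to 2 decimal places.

dq/dp = −0.0949·q = -1444.7. At p = 7.06, q = 15223.4.
Ed = (dq/dp)·(p/q) = (-1444.7) × (7.06/15223.4) = -0.6699…

-0.67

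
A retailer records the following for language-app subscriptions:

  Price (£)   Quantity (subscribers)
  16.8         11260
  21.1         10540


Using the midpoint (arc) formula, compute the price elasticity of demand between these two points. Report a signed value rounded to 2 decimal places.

%ΔQ = (10540 − 11260) / [(11260 + 10540)/2] = -720/10900 = -0.066055…
%ΔP = (21.1 − 16.8) / [(16.8 + 21.1)/2] = 4.3/18.95 = 0.226912…
Arc Ed = %ΔQ / %ΔP = (-720/10900) / (4.3/18.95) = -0.2911…

-0.29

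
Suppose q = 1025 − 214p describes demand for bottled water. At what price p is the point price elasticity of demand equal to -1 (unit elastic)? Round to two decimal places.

Ed = −214p/(1025 − 214p). Set this equal to -1:
214p = 1·(1025 − 214p) ⇒ 214p(1 + 1) = 1·1025
p = 1·1025 / (214·2) = 2.3948…

2.39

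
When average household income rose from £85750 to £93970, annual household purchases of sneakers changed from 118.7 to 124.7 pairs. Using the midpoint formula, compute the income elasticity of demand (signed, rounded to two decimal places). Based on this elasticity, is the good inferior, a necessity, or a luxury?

%ΔQ = (124.7 − 118.7)/[( 118.7 + 124.7)/2] = 6/121.7 = 0.049301…
%ΔIncome = (93970 − 85750)/[( 85750 + 93970)/2] = 8220/89860 = 0.091475…
E_income = (6/121.7) / (8220/89860) = 0.5389…
0 < E_income < 1 ⇒ normal good, necessity.

0.54; necessity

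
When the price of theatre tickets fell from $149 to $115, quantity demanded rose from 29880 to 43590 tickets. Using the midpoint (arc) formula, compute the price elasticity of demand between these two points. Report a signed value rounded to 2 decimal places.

%ΔQ = (43590 − 29880) / [(29880 + 43590)/2] = 13710/36735 = 0.373213…
%ΔP = (115 − 149) / [(149 + 115)/2] = -34/132 = -0.257575…
Arc Ed = %ΔQ / %ΔP = (13710/36735) / (-34/132) = -1.4489…

-1.45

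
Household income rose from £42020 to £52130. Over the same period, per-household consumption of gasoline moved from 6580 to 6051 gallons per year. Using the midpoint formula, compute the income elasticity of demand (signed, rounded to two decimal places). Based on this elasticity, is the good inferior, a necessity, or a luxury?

%ΔQ = (6051 − 6580)/[( 6580 + 6051)/2] = -529/6315.5 = -0.083762…
%ΔIncome = (52130 − 42020)/[( 42020 + 52130)/2] = 10110/47075 = 0.214763…
E_income = (-529/6315.5) / (10110/47075) = -0.3900…
E_income < 0 ⇒ inferior good.

-0.39; inferior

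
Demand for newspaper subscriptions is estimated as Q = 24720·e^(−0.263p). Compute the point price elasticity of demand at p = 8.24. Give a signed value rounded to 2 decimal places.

-2.17

dQ/dp = −0.263·Q = -744.451. At p = 8.24, Q = 2830.61.
Ed = (dQ/dp)·(p/Q) = (-744.451) × (8.24/2830.61) = -2.1671…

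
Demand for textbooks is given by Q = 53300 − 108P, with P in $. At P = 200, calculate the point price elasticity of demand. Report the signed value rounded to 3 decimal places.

-0.681

dQ/dP = −108. At P = 200, Q = 53300 − 108(200) = 31700.
Ed = (dQ/dP)·(P/Q) = −108 × (200/31700) = -0.68138…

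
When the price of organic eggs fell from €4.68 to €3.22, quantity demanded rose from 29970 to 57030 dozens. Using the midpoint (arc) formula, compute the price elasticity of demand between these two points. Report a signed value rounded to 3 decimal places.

-1.683

%ΔQ = (57030 − 29970) / [(29970 + 57030)/2] = 27060/43500 = 0.622068…
%ΔP = (3.22 − 4.68) / [(4.68 + 3.22)/2] = -1.46/3.95 = -0.369620…
Arc Ed = %ΔQ / %ΔP = (27060/43500) / (-1.46/3.95) = -1.68299…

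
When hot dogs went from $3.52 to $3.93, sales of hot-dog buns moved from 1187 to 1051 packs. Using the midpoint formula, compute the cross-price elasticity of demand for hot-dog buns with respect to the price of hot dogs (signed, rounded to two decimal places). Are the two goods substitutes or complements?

-1.10; complements

%ΔQ_{hot-dog buns} = (1051 − 1187)/avg = -136/1119 = -0.121537…
%ΔP_{hot dogs} = (3.93 − 3.52)/avg = 0.41/3.725 = 0.110067…
E_cross = (-136/1119) / (0.41/3.725) = -1.1042…
E_cross < 0 ⇒ the goods are complements.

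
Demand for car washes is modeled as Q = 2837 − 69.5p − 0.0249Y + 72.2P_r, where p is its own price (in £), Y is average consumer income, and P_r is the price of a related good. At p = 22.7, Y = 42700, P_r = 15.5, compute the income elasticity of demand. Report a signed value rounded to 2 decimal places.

At the given values, Q = 2837 − 69.5(22.7) − 0.0249(42700) + 72.2(15.5) = 1315.22.
∂Q/∂Y = -0.0249.
E = (-0.0249) × (42700/1315.22) = -0.8084…

-0.81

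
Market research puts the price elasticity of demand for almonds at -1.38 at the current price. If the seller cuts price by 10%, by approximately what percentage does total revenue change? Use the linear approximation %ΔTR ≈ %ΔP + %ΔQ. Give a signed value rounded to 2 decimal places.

%ΔQ ≈ Ed × %ΔP = (-1.38) × (-10%) = +13.8000%
%ΔTR ≈ %ΔP + %ΔQ = (-10%) + (+13.8000%) = +3.8000%

+3.80%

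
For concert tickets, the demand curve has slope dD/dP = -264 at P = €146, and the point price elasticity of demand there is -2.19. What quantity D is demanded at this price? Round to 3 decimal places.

Ed = (dD/dP)·(P/D) ⇒ D = (dD/dP)·P/Ed = (-264)·146/(-2.19) = 17600

17600.000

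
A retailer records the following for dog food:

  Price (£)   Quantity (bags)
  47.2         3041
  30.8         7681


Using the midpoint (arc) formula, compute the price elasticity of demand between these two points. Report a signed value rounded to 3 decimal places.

%ΔQ = (7681 − 3041) / [(3041 + 7681)/2] = 4640/5361 = 0.865510…
%ΔP = (30.8 − 47.2) / [(47.2 + 30.8)/2] = -16.4/39 = -0.420512…
Arc Ed = %ΔQ / %ΔP = (4640/5361) / (-16.4/39) = -2.05822…

-2.058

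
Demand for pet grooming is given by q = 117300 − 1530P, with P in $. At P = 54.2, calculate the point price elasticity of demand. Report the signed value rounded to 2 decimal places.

dq/dP = −1530. At P = 54.2, q = 117300 − 1530(54.2) = 34374.
Ed = (dq/dP)·(P/q) = −1530 × (54.2/34374) = -2.4124…

-2.41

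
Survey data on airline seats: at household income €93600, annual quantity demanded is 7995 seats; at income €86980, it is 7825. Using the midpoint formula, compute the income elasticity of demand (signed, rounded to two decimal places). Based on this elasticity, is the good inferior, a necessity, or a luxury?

0.29; necessity

%ΔQ = (7825 − 7995)/[( 7995 + 7825)/2] = -170/7910 = -0.021491…
%ΔIncome = (86980 − 93600)/[( 93600 + 86980)/2] = -6620/90290 = -0.073319…
E_income = (-170/7910) / (-6620/90290) = 0.2931…
0 < E_income < 1 ⇒ normal good, necessity.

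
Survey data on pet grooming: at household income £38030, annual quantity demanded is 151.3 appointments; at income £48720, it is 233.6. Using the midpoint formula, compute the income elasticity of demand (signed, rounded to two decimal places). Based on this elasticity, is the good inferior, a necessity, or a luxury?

%ΔQ = (233.6 − 151.3)/[( 151.3 + 233.6)/2] = 82.3/192.45 = 0.427643…
%ΔIncome = (48720 − 38030)/[( 38030 + 48720)/2] = 10690/43375 = 0.246455…
E_income = (82.3/192.45) / (10690/43375) = 1.7351…
E_income > 1 ⇒ normal good, luxury.

1.74; luxury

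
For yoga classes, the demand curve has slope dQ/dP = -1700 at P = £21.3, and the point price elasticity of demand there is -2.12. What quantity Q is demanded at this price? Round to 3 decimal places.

Ed = (dQ/dP)·(P/Q) ⇒ Q = (dQ/dP)·P/Ed = (-1700)·21.3/(-2.12) = 17080.18867…

17080.189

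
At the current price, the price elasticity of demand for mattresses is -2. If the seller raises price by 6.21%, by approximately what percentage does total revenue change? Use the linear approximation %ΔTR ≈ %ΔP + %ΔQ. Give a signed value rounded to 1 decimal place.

-6.2%

%ΔQ ≈ Ed × %ΔP = (-2) × (+6.21%) = -12.4200%
%ΔTR ≈ %ΔP + %ΔQ = (+6.21%) + (-12.4200%) = -6.2100%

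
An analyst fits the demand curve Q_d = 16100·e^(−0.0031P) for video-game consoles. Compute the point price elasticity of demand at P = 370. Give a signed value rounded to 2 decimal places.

dQ_d/dP = −0.0031·Q_d = -15.8508. At P = 370, Q_d = 5113.17.
Ed = (dQ_d/dP)·(P/Q_d) = (-15.8508) × (370/5113.17) = -1.147

-1.15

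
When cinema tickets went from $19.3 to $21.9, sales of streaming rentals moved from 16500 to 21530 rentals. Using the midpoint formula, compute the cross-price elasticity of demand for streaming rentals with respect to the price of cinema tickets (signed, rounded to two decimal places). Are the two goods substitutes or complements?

2.10; substitutes

%ΔQ_{streaming rentals} = (21530 − 16500)/avg = 5030/19015 = 0.264528…
%ΔP_{cinema tickets} = (21.9 − 19.3)/avg = 2.6/20.6 = 0.126213…
E_cross = (5030/19015) / (2.6/20.6) = 2.0958…
E_cross > 0 ⇒ the goods are substitutes.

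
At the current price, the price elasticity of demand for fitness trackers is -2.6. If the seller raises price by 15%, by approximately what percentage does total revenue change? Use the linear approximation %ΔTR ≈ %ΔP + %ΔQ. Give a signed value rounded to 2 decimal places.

%ΔQ ≈ Ed × %ΔP = (-2.6) × (+15%) = -39.0000%
%ΔTR ≈ %ΔP + %ΔQ = (+15%) + (-39.0000%) = -24.0000%

-24.00%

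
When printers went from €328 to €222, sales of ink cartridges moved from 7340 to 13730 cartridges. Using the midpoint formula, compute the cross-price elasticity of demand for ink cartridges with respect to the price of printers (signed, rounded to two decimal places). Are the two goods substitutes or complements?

-1.57; complements

%ΔQ_{ink cartridges} = (13730 − 7340)/avg = 6390/10535 = 0.606549…
%ΔP_{printers} = (222 − 328)/avg = -106/275 = -0.385454…
E_cross = (6390/10535) / (-106/275) = -1.5735…
E_cross < 0 ⇒ the goods are complements.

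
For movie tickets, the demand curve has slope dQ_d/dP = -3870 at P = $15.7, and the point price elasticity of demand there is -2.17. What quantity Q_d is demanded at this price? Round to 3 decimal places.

27999.539

Ed = (dQ_d/dP)·(P/Q_d) ⇒ Q_d = (dQ_d/dP)·P/Ed = (-3870)·15.7/(-2.17) = 27999.53917…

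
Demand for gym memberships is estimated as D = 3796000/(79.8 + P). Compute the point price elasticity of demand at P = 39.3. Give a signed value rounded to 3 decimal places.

dD/dP = −3796000/(79.8 + P)² = -267.61. At P = 39.3, D = 31872.4.
Ed = (dD/dP)·(P/D) = (-267.61) × (39.3/31872.4) = -0.32997…

-0.330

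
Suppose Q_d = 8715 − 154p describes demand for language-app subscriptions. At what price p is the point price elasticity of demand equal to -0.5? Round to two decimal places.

18.86

Ed = −154p/(8715 − 154p). Set this equal to -0.5:
154p = 0.5·(8715 − 154p) ⇒ 154p(1 + 0.5) = 0.5·8715
p = 0.5·8715 / (154·1.5) = 18.8636…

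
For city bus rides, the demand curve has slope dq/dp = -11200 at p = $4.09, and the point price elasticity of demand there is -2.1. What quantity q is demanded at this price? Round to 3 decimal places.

Ed = (dq/dp)·(p/q) ⇒ q = (dq/dp)·p/Ed = (-11200)·4.09/(-2.1) = 21813.33333…

21813.333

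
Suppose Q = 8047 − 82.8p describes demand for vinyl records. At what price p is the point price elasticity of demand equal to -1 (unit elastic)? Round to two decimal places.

48.59

Ed = −82.8p/(8047 − 82.8p). Set this equal to -1:
82.8p = 1·(8047 − 82.8p) ⇒ 82.8p(1 + 1) = 1·8047
p = 1·8047 / (82.8·2) = 48.5929…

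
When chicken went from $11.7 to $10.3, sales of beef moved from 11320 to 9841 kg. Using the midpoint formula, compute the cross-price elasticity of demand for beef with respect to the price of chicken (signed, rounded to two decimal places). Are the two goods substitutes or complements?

1.10; substitutes

%ΔQ_{beef} = (9841 − 11320)/avg = -1479/10580.5 = -0.139785…
%ΔP_{chicken} = (10.3 − 11.7)/avg = -1.4/11 = -0.127272…
E_cross = (-1479/10580.5) / (-1.4/11) = 1.0983…
E_cross > 0 ⇒ the goods are substitutes.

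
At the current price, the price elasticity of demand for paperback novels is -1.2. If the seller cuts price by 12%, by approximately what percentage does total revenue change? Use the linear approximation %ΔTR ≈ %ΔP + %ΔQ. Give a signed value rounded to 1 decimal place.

%ΔQ ≈ Ed × %ΔP = (-1.2) × (-12%) = +14.4000%
%ΔTR ≈ %ΔP + %ΔQ = (-12%) + (+14.4000%) = +2.4000%

+2.4%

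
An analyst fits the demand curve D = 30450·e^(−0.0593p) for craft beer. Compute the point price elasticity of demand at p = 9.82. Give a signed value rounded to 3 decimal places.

-0.582

dD/dp = −0.0593·D = -1008.65. At p = 9.82, D = 17009.3.
Ed = (dD/dp)·(p/D) = (-1008.65) × (9.82/17009.3) = -0.58232…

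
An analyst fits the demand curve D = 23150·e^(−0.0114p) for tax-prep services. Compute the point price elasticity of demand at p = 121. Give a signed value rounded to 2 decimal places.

dD/dp = −0.0114·D = -66.4339. At p = 121, D = 5827.54.
Ed = (dD/dp)·(p/D) = (-66.4339) × (121/5827.54) = -1.3794

-1.38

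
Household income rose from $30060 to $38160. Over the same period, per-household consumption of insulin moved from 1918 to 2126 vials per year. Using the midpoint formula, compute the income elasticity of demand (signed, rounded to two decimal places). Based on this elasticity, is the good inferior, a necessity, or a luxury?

%ΔQ = (2126 − 1918)/[( 1918 + 2126)/2] = 208/2022 = 0.102868…
%ΔIncome = (38160 − 30060)/[( 30060 + 38160)/2] = 8100/34110 = 0.237467…
E_income = (208/2022) / (8100/34110) = 0.4331…
0 < E_income < 1 ⇒ normal good, necessity.

0.43; necessity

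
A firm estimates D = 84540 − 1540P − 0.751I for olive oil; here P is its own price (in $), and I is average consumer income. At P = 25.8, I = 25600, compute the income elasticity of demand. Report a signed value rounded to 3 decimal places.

At the given values, D = 84540 − 1540(25.8) − 0.751(25600) = 25582.4.
∂D/∂I = -0.751.
E = (-0.751) × (25600/25582.4) = -0.75151…

-0.752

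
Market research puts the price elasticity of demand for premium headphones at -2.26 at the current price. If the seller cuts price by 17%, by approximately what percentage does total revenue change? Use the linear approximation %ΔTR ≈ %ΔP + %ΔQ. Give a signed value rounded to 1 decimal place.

%ΔQ ≈ Ed × %ΔP = (-2.26) × (-17%) = +38.4200%
%ΔTR ≈ %ΔP + %ΔQ = (-17%) + (+38.4200%) = +21.4200%

+21.4%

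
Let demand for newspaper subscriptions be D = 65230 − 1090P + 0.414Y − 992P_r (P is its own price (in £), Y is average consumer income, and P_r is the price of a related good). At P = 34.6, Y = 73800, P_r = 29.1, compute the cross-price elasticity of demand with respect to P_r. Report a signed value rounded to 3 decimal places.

-0.989

At the given values, D = 65230 − 1090(34.6) + 0.414(73800) − 992(29.1) = 29202.
∂D/∂P_r = -992.
E = (-992) × (29.1/29202) = -0.98853…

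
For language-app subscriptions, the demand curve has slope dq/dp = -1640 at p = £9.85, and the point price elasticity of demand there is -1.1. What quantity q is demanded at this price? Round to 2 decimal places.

Ed = (dq/dp)·(p/q) ⇒ q = (dq/dp)·p/Ed = (-1640)·9.85/(-1.1) = 14685.4545…

14685.45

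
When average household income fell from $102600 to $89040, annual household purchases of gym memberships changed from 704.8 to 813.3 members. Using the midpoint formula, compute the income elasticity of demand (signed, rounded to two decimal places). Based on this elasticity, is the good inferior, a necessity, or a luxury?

%ΔQ = (813.3 − 704.8)/[( 704.8 + 813.3)/2] = 108.5/759.05 = 0.142941…
%ΔIncome = (89040 − 102600)/[( 102600 + 89040)/2] = -13560/95820 = -0.141515…
E_income = (108.5/759.05) / (-13560/95820) = -1.0100…
E_income < 0 ⇒ inferior good.

-1.01; inferior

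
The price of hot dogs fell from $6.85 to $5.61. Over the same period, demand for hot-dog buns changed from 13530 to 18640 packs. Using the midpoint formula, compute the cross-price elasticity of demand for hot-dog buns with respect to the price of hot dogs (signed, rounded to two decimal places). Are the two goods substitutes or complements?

%ΔQ_{hot-dog buns} = (18640 − 13530)/avg = 5110/16085 = 0.317687…
%ΔP_{hot dogs} = (5.61 − 6.85)/avg = -1.24/6.23 = -0.199036…
E_cross = (5110/16085) / (-1.24/6.23) = -1.5961…
E_cross < 0 ⇒ the goods are complements.

-1.60; complements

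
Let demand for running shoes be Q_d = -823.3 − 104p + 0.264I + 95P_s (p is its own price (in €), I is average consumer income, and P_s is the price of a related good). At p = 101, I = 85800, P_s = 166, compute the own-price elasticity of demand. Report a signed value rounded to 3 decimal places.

At the given values, Q_d = -823.3 − 104(101) + 0.264(85800) + 95(166) = 27093.9.
∂Q_d/∂p = −104.
E = (-104) × (101/27093.9) = -0.38768…

-0.388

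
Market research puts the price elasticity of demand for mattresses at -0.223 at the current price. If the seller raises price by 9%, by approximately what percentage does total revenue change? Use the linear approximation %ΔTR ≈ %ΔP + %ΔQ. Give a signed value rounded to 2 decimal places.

%ΔQ ≈ Ed × %ΔP = (-0.223) × (+9%) = -2.0070%
%ΔTR ≈ %ΔP + %ΔQ = (+9%) + (-2.0070%) = +6.9930%

+6.99%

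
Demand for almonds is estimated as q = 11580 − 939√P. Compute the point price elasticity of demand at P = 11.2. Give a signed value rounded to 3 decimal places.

dq/dP = −939/(2√P) = -140.29. At P = 11.2, q = 8437.5.
Ed = (dq/dP)·(P/q) = (-140.29) × (11.2/8437.5) = -0.18622…

-0.186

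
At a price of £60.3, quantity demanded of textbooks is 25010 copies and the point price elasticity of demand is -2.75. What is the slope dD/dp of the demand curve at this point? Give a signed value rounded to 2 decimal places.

-1140.59

Ed = (dD/dp)·(p/D) ⇒ dD/dp = Ed·D/p = (-2.75)·25010/60.3 = -1140.5887…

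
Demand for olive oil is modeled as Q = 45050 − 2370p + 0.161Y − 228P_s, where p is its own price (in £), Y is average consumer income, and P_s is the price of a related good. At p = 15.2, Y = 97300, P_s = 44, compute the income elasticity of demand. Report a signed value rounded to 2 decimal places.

1.07

At the given values, Q = 45050 − 2370(15.2) + 0.161(97300) − 228(44) = 14659.3.
∂Q/∂Y = 0.161.
E = (0.161) × (97300/14659.3) = 1.0686…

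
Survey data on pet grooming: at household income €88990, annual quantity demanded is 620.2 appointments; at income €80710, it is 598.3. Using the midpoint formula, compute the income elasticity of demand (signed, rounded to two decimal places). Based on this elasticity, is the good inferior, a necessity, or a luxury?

0.37; necessity

%ΔQ = (598.3 − 620.2)/[( 620.2 + 598.3)/2] = -21.9/609.25 = -0.035945…
%ΔIncome = (80710 − 88990)/[( 88990 + 80710)/2] = -8280/84850 = -0.097583…
E_income = (-21.9/609.25) / (-8280/84850) = 0.3683…
0 < E_income < 1 ⇒ normal good, necessity.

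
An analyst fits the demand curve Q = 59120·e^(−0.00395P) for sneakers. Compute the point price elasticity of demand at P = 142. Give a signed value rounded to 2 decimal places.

dQ/dP = −0.00395·Q = -133.271. At P = 142, Q = 33739.5.
Ed = (dQ/dP)·(P/Q) = (-133.271) × (142/33739.5) = -0.5609

-0.56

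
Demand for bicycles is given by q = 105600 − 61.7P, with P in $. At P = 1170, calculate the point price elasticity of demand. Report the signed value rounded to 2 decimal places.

-2.16

dq/dP = −61.7. At P = 1170, q = 105600 − 61.7(1170) = 33411.
Ed = (dq/dP)·(P/q) = −61.7 × (1170/33411) = -2.1606…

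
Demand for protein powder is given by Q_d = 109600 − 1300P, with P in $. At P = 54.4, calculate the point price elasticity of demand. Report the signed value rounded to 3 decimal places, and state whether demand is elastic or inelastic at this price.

dQ_d/dP = −1300. At P = 54.4, Q_d = 109600 − 1300(54.4) = 38880.
Ed = (dQ_d/dP)·(P/Q_d) = −1300 × (54.4/38880) = -1.81893…
|Ed| = 1.819 > 1, so demand is elastic.

-1.819; elastic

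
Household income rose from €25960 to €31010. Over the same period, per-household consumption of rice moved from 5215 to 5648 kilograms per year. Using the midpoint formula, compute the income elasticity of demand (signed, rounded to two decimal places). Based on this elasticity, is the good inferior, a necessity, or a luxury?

0.45; necessity

%ΔQ = (5648 − 5215)/[( 5215 + 5648)/2] = 433/5431.5 = 0.079720…
%ΔIncome = (31010 − 25960)/[( 25960 + 31010)/2] = 5050/28485 = 0.177286…
E_income = (433/5431.5) / (5050/28485) = 0.4496…
0 < E_income < 1 ⇒ normal good, necessity.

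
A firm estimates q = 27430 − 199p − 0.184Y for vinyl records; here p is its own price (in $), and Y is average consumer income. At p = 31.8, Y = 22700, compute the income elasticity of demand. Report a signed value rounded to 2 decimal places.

At the given values, q = 27430 − 199(31.8) − 0.184(22700) = 16925.
∂q/∂Y = -0.184.
E = (-0.184) × (22700/16925) = -0.2467…

-0.25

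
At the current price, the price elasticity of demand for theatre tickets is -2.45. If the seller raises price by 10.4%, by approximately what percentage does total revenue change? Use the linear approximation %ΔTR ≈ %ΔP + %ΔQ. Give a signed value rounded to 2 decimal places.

%ΔQ ≈ Ed × %ΔP = (-2.45) × (+10.4%) = -25.4800%
%ΔTR ≈ %ΔP + %ΔQ = (+10.4%) + (-25.4800%) = -15.0800%

-15.08%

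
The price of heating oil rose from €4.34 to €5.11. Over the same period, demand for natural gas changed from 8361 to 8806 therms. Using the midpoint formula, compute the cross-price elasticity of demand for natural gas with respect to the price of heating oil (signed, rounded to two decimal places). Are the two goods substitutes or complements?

0.32; substitutes

%ΔQ_{natural gas} = (8806 − 8361)/avg = 445/8583.5 = 0.051843…
%ΔP_{heating oil} = (5.11 − 4.34)/avg = 0.77/4.725 = 0.162962…
E_cross = (445/8583.5) / (0.77/4.725) = 0.3181…
E_cross > 0 ⇒ the goods are substitutes.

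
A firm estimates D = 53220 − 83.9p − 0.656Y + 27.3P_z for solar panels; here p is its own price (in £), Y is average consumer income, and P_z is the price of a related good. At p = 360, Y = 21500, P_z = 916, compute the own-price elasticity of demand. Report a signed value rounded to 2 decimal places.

At the given values, D = 53220 − 83.9(360) − 0.656(21500) + 27.3(916) = 33918.8.
∂D/∂p = −83.9.
E = (-83.9) × (360/33918.8) = -0.8904…

-0.89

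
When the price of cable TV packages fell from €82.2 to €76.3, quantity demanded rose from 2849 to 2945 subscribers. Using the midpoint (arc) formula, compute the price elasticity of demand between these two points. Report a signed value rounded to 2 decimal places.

%ΔQ = (2945 − 2849) / [(2849 + 2945)/2] = 96/2897 = 0.033137…
%ΔP = (76.3 − 82.2) / [(82.2 + 76.3)/2] = -5.9/79.25 = -0.074447…
Arc Ed = %ΔQ / %ΔP = (96/2897) / (-5.9/79.25) = -0.4451…

-0.45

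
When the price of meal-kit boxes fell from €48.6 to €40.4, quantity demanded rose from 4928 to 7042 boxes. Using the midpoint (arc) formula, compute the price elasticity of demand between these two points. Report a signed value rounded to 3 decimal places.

%ΔQ = (7042 − 4928) / [(4928 + 7042)/2] = 2114/5985 = 0.353216…
%ΔP = (40.4 − 48.6) / [(48.6 + 40.4)/2] = -8.2/44.5 = -0.184269…
Arc Ed = %ΔQ / %ΔP = (2114/5985) / (-8.2/44.5) = -1.91684…

-1.917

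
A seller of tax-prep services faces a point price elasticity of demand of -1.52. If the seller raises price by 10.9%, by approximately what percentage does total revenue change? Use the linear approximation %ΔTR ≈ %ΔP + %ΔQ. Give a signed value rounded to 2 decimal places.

-5.67%

%ΔQ ≈ Ed × %ΔP = (-1.52) × (+10.9%) = -16.5680%
%ΔTR ≈ %ΔP + %ΔQ = (+10.9%) + (-16.5680%) = -5.6680%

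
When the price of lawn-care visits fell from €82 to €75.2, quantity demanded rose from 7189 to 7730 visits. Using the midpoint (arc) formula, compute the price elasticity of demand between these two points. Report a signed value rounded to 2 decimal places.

-0.84

%ΔQ = (7730 − 7189) / [(7189 + 7730)/2] = 541/7459.5 = 0.072524…
%ΔP = (75.2 − 82) / [(82 + 75.2)/2] = -6.8/78.6 = -0.086513…
Arc Ed = %ΔQ / %ΔP = (541/7459.5) / (-6.8/78.6) = -0.8383…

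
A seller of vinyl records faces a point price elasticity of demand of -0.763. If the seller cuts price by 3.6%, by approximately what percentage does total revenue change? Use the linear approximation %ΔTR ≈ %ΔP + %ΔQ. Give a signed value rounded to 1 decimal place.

-0.9%

%ΔQ ≈ Ed × %ΔP = (-0.763) × (-3.6%) = +2.7468%
%ΔTR ≈ %ΔP + %ΔQ = (-3.6%) + (+2.7468%) = -0.8532%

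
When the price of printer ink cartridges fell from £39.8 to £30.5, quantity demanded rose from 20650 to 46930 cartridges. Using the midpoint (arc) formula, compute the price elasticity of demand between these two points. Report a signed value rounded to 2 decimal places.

%ΔQ = (46930 − 20650) / [(20650 + 46930)/2] = 26280/33790 = 0.777744…
%ΔP = (30.5 − 39.8) / [(39.8 + 30.5)/2] = -9.3/35.15 = -0.264580…
Arc Ed = %ΔQ / %ΔP = (26280/33790) / (-9.3/35.15) = -2.9395…

-2.94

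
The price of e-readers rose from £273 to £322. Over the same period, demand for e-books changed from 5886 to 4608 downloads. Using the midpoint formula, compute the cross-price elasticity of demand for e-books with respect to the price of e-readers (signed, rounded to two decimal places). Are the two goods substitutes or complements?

%ΔQ_{e-books} = (4608 − 5886)/avg = -1278/5247 = -0.243567…
%ΔP_{e-readers} = (322 − 273)/avg = 49/297.5 = 0.164705…
E_cross = (-1278/5247) / (49/297.5) = -1.4788…
E_cross < 0 ⇒ the goods are complements.

-1.48; complements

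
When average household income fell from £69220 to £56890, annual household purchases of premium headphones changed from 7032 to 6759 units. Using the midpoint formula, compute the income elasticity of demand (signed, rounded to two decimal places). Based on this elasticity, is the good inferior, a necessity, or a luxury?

%ΔQ = (6759 − 7032)/[( 7032 + 6759)/2] = -273/6895.5 = -0.039591…
%ΔIncome = (56890 − 69220)/[( 69220 + 56890)/2] = -12330/63055 = -0.195543…
E_income = (-273/6895.5) / (-12330/63055) = 0.2024…
0 < E_income < 1 ⇒ normal good, necessity.

0.20; necessity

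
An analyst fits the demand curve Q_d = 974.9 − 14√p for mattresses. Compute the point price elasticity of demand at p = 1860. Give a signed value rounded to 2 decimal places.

dQ_d/dp = −14/(2√p) = -0.162309. At p = 1860, Q_d = 371.112.
Ed = (dQ_d/dp)·(p/Q_d) = (-0.162309) × (1860/371.112) = -0.8134…

-0.81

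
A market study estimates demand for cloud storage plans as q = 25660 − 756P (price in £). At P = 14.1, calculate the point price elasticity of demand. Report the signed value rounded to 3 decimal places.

-0.711

dq/dP = −756. At P = 14.1, q = 25660 − 756(14.1) = 15000.4.
Ed = (dq/dP)·(P/q) = −756 × (14.1/15000.4) = -0.71062…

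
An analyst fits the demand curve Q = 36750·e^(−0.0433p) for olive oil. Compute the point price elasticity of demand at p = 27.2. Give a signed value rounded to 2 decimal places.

-1.18

dQ/dp = −0.0433·Q = -490.061. At p = 27.2, Q = 11317.8.
Ed = (dQ/dp)·(p/Q) = (-490.061) × (27.2/11317.8) = -1.1777…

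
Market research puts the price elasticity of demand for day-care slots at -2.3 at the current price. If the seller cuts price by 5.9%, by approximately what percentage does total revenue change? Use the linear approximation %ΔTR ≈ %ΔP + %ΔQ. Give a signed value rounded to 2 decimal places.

%ΔQ ≈ Ed × %ΔP = (-2.3) × (-5.9%) = +13.5700%
%ΔTR ≈ %ΔP + %ΔQ = (-5.9%) + (+13.5700%) = +7.6700%

+7.67%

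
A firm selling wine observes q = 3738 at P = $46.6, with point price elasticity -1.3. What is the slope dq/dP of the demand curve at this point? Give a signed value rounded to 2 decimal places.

Ed = (dq/dP)·(P/q) ⇒ dq/dP = Ed·q/P = (-1.3)·3738/46.6 = -104.2789…

-104.28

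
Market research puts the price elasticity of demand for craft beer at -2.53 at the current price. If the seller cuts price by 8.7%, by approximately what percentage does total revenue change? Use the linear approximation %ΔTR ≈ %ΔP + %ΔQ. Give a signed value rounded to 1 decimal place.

%ΔQ ≈ Ed × %ΔP = (-2.53) × (-8.7%) = +22.0110%
%ΔTR ≈ %ΔP + %ΔQ = (-8.7%) + (+22.0110%) = +13.3110%

+13.3%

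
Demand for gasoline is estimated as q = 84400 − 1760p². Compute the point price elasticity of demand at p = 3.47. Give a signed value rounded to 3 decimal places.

dq/dp = −2·1760·p = -12214.4. At p = 3.47, q = 63208.016.
Ed = (dq/dp)·(p/q) = (-12214.4) × (3.47/63208.016) = -0.67054…

-0.671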